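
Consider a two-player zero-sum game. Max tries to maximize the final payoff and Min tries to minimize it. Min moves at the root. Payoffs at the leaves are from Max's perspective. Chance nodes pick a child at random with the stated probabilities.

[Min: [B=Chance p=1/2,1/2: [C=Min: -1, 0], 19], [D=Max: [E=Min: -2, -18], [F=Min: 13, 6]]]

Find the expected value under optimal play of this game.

6

C (Min): min(-1, 0) = -1
B (Chance): 1/2·-1 + 1/2·19 = 9
E (Min): min(-2, -18) = -18
F (Min): min(13, 6) = 6
D (Max): max(-18, 6) = 6
Root (Min): min(9, 6) = 6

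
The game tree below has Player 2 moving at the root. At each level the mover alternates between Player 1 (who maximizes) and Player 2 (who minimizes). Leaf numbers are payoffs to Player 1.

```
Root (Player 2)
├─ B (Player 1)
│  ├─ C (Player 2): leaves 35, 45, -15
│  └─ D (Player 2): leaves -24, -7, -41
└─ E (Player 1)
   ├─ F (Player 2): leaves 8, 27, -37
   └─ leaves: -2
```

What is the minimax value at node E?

F: min(8, 27, -37) = -37
E: max(-37, -2) = -2

-2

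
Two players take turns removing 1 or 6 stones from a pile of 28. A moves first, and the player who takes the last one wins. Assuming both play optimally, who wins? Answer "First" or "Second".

Mark each pile size as W (mover wins) or L (mover loses):
i:   0  1  2  3  4  5  6  7  8  9 10 11 12 13 14 15 16 17 18 19 20 21 22 23 24 25 26 27 28
     L  W  L  W  L  W  W  L  W  L  W  L  W  W  L  W  L  W  L  W  W  L  W  L  W  L  W  W  L
Position 28 is L, so the second player wins.

Second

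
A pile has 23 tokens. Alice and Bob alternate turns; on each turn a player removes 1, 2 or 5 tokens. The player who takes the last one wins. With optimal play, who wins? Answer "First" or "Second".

Compute winning (W) and losing (L) positions by backward induction:
i:   0  1  2  3  4  5  6  7  8  9 10 11 12 13 14 15 16 17 18 19 20 21 22 23
     L  W  W  L  W  W  L  W  W  L  W  W  L  W  W  L  W  W  L  W  W  L  W  W
Position 23 is W, so the first player wins.

First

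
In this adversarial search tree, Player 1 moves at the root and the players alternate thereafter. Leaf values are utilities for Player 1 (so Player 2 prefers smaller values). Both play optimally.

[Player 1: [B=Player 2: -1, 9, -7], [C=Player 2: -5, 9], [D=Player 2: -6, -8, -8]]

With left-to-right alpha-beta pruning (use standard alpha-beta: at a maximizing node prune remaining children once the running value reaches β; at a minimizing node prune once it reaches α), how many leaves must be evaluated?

6

B [α=-∞,β=+∞]: v=-7
C [α=-7,β=+∞]: v=-5
D [α=-5,β=+∞]: v=-6 after child 1 ≤ α → α-cutoff, skip 2
Root [α=-∞,β=+∞]: v=-5
Leaves evaluated: 6 of 8.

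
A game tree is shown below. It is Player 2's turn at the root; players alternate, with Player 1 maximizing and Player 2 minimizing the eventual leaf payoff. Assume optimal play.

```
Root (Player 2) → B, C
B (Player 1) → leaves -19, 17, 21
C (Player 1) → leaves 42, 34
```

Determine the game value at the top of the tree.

B (Player 1): max(-19, 17, 21) = 21
C (Player 1): max(42, 34) = 42
Root (Player 2): min(21, 42) = 21

21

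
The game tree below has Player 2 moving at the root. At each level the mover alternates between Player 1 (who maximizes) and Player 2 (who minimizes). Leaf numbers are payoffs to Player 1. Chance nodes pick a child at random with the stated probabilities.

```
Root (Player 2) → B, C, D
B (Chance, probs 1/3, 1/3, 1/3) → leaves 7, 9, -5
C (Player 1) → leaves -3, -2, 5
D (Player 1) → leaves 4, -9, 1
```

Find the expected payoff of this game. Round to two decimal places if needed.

3.67

B (Chance): 1/3·7 + 1/3·9 + 1/3·-5 = 3.67
C (Player 1): max(-3, -2, 5) = 5
D (Player 1): max(4, -9, 1) = 4
Root (Player 2): min(3.67, 5, 4) = 3.67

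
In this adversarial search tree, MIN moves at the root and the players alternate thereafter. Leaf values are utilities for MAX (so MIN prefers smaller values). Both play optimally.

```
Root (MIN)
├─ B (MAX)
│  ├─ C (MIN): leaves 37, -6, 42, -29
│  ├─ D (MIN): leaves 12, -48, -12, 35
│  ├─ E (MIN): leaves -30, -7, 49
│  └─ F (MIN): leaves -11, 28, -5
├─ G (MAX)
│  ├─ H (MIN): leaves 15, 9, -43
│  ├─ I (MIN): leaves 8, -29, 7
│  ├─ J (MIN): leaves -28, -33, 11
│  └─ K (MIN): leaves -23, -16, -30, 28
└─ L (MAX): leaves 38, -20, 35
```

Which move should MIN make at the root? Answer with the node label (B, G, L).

G

C (MIN): min(37, -6, 42, -29) = -29
D (MIN): min(12, -48, -12, 35) = -48
E (MIN): min(-30, -7, 49) = -30
F (MIN): min(-11, 28, -5) = -11
B (MAX): max(-29, -48, -30, -11) = -11
H (MIN): min(15, 9, -43) = -43
I (MIN): min(8, -29, 7) = -29
J (MIN): min(-28, -33, 11) = -33
K (MIN): min(-23, -16, -30, 28) = -30
G (MAX): max(-43, -29, -33, -30) = -29
L (MAX): max(38, -20, 35) = 38
Root (MIN): min(-11, -29, 38) = -29
MIN picks the child with the lowest value: G (value -29).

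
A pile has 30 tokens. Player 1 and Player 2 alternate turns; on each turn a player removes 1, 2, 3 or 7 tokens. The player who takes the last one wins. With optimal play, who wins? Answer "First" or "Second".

First

Positions where the player to move wins (W) vs loses (L):
i:   0  1  2  3  4  5  6  7  8  9 10 11 12 13 14 15 16 17 18 19 20 21 22 23 24 25 26 27 28 29 30
     L  W  W  W  L  W  W  W  L  W  W  W  L  W  W  W  L  W  W  W  L  W  W  W  L  W  W  W  L  W  W
Position 30 is W, so the first player wins.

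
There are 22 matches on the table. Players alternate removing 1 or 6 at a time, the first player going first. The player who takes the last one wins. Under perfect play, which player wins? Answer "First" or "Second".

i:   0  1  2  3  4  5  6  7  8  9 10 11 12 13 14 15 16 17 18 19 20 21 22
     L  W  L  W  L  W  W  L  W  L  W  L  W  W  L  W  L  W  L  W  W  L  W
Position 22 is W, so the first player wins.

First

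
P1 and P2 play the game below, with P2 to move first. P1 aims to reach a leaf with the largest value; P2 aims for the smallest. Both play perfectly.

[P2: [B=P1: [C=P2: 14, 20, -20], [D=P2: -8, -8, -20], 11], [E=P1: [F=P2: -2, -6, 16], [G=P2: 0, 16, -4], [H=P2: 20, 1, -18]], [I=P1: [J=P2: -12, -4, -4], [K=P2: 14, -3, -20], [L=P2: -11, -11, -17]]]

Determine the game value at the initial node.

-12

C (P2): min(14, 20, -20) = -20
D (P2): min(-8, -8, -20) = -20
B (P1): max(-20, -20, 11) = 11
F (P2): min(-2, -6, 16) = -6
G (P2): min(0, 16, -4) = -4
H (P2): min(20, 1, -18) = -18
E (P1): max(-6, -4, -18) = -4
J (P2): min(-12, -4, -4) = -12
K (P2): min(14, -3, -20) = -20
L (P2): min(-11, -11, -17) = -17
I (P1): max(-12, -20, -17) = -12
Root (P2): min(11, -4, -12) = -12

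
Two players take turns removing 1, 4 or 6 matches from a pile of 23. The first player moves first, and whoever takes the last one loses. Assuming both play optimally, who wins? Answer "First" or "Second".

Second

W/L table (W = player to move can force a win):
i:   0  1  2  3  4  5  6  7  8  9 10 11 12 13 14 15 16 17 18 19 20 21 22 23
     W  L  W  L  W  W  L  W  L  W  W  L  W  L  W  W  L  W  L  W  W  L  W  L
Position 23 is L, so the second player wins.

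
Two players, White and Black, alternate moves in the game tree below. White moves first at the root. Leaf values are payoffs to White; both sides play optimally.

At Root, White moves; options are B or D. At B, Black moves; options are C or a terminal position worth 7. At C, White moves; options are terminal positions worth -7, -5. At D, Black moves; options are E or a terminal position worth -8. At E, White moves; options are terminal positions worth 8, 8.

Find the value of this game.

C (White): max(-7, -5) = -5
B (Black): min(-5, 7) = -5
E (White): max(8, 8) = 8
D (Black): min(8, -8) = -8
Root (White): max(-5, -8) = -5

-5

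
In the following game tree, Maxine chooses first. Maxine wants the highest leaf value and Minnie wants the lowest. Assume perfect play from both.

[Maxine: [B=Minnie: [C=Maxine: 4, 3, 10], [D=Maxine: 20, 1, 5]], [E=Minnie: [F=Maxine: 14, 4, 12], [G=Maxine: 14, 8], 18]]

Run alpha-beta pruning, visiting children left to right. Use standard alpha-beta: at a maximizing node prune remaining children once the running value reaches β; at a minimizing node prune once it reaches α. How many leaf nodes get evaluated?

C [α=-∞,β=+∞]: v=10
D [α=-∞,β=10]: v=20 after child 1 ≥ β → β-cutoff, skip 2
B [α=-∞,β=+∞]: v=10
F [α=10,β=+∞]: v=14
G [α=10,β=14]: v=14 after child 1 ≥ β → β-cutoff, skip 1
E [α=10,β=+∞]: v=14
Root [α=-∞,β=+∞]: v=14
Leaves evaluated: 9 of 12.

9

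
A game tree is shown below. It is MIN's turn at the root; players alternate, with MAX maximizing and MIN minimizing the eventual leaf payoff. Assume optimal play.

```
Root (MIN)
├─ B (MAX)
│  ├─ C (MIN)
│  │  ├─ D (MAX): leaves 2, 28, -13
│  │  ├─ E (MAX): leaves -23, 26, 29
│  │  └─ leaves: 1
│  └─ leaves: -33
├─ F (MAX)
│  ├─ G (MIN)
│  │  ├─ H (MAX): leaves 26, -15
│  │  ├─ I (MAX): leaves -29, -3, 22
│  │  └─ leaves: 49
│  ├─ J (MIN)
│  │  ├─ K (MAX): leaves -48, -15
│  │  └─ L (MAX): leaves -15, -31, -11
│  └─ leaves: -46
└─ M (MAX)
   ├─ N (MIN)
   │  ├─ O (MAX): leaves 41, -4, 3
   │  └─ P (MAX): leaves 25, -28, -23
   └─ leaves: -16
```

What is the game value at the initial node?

1

D (MAX): max(2, 28, -13) = 28
E (MAX): max(-23, 26, 29) = 29
C (MIN): min(28, 29, 1) = 1
B (MAX): max(1, -33) = 1
H (MAX): max(26, -15) = 26
I (MAX): max(-29, -3, 22) = 22
G (MIN): min(26, 22, 49) = 22
K (MAX): max(-48, -15) = -15
L (MAX): max(-15, -31, -11) = -11
J (MIN): min(-15, -11) = -15
F (MAX): max(22, -15, -46) = 22
O (MAX): max(41, -4, 3) = 41
P (MAX): max(25, -28, -23) = 25
N (MIN): min(41, 25) = 25
M (MAX): max(25, -16) = 25
Root (MIN): min(1, 22, 25) = 1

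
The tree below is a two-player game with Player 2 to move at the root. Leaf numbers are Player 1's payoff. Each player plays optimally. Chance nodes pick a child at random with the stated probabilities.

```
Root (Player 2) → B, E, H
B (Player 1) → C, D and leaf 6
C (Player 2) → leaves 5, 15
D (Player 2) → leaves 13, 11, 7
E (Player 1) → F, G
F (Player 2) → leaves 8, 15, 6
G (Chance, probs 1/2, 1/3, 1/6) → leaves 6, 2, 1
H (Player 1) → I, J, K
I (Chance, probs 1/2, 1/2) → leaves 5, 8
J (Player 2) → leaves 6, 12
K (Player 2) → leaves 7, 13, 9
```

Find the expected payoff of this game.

6

C (Player 2): min(5, 15) = 5
D (Player 2): min(13, 11, 7) = 7
B (Player 1): max(5, 7, 6) = 7
F (Player 2): min(8, 15, 6) = 6
G (Chance): 1/2·6 + 1/3·2 + 1/6·1 = 3.83
E (Player 1): max(6, 3.83) = 6
I (Chance): 1/2·5 + 1/2·8 = 6.5
J (Player 2): min(6, 12) = 6
K (Player 2): min(7, 13, 9) = 7
H (Player 1): max(6.5, 6, 7) = 7
Root (Player 2): min(7, 6, 7) = 6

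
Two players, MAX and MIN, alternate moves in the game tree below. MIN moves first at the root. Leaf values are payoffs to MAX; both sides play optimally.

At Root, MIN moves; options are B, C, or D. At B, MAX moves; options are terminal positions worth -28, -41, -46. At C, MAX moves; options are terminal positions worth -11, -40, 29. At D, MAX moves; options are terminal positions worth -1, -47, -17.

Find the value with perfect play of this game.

B (MAX): max(-28, -41, -46) = -28
C (MAX): max(-11, -40, 29) = 29
D (MAX): max(-1, -47, -17) = -1
Root (MIN): min(-28, 29, -1) = -28

-28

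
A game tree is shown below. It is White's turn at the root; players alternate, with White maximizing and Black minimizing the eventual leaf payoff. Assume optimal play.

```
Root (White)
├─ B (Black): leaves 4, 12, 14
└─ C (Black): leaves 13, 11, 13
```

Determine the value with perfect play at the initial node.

11

B (Black): min(4, 12, 14) = 4
C (Black): min(13, 11, 13) = 11
Root (White): max(4, 11) = 11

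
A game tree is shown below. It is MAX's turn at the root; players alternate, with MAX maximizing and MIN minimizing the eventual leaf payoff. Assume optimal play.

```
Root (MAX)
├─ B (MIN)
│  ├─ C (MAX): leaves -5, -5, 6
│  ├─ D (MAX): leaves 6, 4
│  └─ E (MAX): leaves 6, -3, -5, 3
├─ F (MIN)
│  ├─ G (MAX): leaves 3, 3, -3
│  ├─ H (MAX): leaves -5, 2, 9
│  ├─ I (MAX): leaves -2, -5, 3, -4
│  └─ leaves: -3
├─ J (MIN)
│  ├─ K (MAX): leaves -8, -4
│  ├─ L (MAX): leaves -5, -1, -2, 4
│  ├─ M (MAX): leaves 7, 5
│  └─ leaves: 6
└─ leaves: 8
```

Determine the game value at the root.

C (MAX): max(-5, -5, 6) = 6
D (MAX): max(6, 4) = 6
E (MAX): max(6, -3, -5, 3) = 6
B (MIN): min(6, 6, 6) = 6
G (MAX): max(3, 3, -3) = 3
H (MAX): max(-5, 2, 9) = 9
I (MAX): max(-2, -5, 3, -4) = 3
F (MIN): min(3, 9, 3, -3) = -3
K (MAX): max(-8, -4) = -4
L (MAX): max(-5, -1, -2, 4) = 4
M (MAX): max(7, 5) = 7
J (MIN): min(-4, 4, 7, 6) = -4
Root (MAX): max(6, -3, -4, 8) = 8

8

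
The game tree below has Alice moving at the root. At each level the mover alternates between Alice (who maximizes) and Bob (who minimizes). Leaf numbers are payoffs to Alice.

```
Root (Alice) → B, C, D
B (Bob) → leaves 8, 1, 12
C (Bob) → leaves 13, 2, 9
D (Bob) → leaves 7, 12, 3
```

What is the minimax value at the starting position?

B (Bob): min(8, 1, 12) = 1
C (Bob): min(13, 2, 9) = 2
D (Bob): min(7, 12, 3) = 3
Root (Alice): max(1, 2, 3) = 3

3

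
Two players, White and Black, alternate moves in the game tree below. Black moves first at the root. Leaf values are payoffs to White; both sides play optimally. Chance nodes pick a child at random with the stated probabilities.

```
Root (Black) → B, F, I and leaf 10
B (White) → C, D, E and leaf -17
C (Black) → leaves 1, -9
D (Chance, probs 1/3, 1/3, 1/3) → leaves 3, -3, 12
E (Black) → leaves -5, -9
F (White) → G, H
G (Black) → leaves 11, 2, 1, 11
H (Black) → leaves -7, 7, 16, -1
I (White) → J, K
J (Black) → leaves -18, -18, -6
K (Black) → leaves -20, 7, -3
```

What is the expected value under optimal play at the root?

C (Black): min(1, -9) = -9
D (Chance): 1/3·3 + 1/3·-3 + 1/3·12 = 4
E (Black): min(-5, -9) = -9
B (White): max(-9, 4, -9, -17) = 4
G (Black): min(11, 2, 1, 11) = 1
H (Black): min(-7, 7, 16, -1) = -7
F (White): max(1, -7) = 1
J (Black): min(-18, -18, -6) = -18
K (Black): min(-20, 7, -3) = -20
I (White): max(-18, -20) = -18
Root (Black): min(4, 1, -18, 10) = -18

-18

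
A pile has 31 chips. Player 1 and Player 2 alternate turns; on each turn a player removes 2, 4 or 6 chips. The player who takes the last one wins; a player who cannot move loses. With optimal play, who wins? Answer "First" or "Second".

W/L table (W = player to move can force a win):
i:   0  1  2  3  4  5  6  7  8  9 10 11 12 13 14 15 16 17 18 19 20 21 22 23 24 25 26 27 28 29 30 31
     L  L  W  W  W  W  W  W  L  L  W  W  W  W  W  W  L  L  W  W  W  W  W  W  L  L  W  W  W  W  W  W
Position 31 is W, so the first player wins.

First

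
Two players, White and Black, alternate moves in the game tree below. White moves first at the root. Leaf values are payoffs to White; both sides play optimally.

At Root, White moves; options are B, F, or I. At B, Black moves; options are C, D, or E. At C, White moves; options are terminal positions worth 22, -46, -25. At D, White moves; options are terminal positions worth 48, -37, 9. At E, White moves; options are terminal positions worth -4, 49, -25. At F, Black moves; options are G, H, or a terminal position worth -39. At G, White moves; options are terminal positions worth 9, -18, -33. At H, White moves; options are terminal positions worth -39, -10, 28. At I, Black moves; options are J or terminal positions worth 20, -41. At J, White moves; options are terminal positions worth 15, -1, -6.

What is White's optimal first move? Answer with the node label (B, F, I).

C (White): max(22, -46, -25) = 22
D (White): max(48, -37, 9) = 48
E (White): max(-4, 49, -25) = 49
B (Black): min(22, 48, 49) = 22
G (White): max(9, -18, -33) = 9
H (White): max(-39, -10, 28) = 28
F (Black): min(9, 28, -39) = -39
J (White): max(15, -1, -6) = 15
I (Black): min(15, 20, -41) = -41
Root (White): max(22, -39, -41) = 22
White picks the child with the highest value: B (value 22).

B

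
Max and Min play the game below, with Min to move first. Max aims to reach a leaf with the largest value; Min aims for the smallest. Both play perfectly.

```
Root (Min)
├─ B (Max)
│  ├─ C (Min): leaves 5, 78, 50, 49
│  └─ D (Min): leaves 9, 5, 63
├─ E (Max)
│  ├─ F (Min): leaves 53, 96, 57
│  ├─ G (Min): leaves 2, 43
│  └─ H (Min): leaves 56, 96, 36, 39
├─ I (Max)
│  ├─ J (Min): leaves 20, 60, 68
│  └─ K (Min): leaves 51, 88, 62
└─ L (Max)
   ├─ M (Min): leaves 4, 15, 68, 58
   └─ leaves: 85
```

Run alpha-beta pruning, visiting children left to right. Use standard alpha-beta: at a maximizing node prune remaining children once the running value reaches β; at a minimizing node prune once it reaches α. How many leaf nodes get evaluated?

17

C [α=-∞,β=+∞]: v=5
D [α=5,β=+∞]: v=5 after child 2 ≤ α → α-cutoff, skip 1
B [α=-∞,β=+∞]: v=5
F [α=-∞,β=5]: v=53
E [α=-∞,β=5]: v=53 after child 1 ≥ β → β-cutoff, skip 2
J [α=-∞,β=5]: v=20
I [α=-∞,β=5]: v=20 after child 1 ≥ β → β-cutoff, skip 1
M [α=-∞,β=5]: v=4
L [α=-∞,β=5]: v=85
Root [α=-∞,β=+∞]: v=5
Leaves evaluated: 17 of 27.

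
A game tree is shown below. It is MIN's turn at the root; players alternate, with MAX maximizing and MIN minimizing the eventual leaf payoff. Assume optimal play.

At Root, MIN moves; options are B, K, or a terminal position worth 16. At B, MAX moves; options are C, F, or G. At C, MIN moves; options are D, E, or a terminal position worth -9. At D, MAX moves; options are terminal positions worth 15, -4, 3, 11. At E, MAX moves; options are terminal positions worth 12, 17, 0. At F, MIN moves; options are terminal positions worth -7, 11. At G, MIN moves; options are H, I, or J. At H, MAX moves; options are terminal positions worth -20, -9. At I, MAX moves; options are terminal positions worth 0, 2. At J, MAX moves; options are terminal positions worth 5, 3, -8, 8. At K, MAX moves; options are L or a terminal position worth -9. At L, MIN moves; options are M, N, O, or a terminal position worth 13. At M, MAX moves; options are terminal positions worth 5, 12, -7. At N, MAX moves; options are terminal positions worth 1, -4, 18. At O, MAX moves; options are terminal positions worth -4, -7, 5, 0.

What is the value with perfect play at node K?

5

M: max(5, 12, -7) = 12
N: max(1, -4, 18) = 18
O: max(-4, -7, 5, 0) = 5
L: min(12, 18, 5, 13) = 5
K: max(5, -9) = 5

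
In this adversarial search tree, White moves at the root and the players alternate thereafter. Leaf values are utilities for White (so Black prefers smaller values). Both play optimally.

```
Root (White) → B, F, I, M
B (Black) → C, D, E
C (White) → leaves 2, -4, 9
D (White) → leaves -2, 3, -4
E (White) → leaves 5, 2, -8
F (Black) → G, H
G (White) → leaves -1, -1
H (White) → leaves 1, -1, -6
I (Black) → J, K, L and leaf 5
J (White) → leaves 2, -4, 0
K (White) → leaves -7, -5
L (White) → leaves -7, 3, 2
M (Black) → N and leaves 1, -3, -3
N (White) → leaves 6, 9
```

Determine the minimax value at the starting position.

C (White): max(2, -4, 9) = 9
D (White): max(-2, 3, -4) = 3
E (White): max(5, 2, -8) = 5
B (Black): min(9, 3, 5) = 3
G (White): max(-1, -1) = -1
H (White): max(1, -1, -6) = 1
F (Black): min(-1, 1) = -1
J (White): max(2, -4, 0) = 2
K (White): max(-7, -5) = -5
L (White): max(-7, 3, 2) = 3
I (Black): min(2, -5, 3, 5) = -5
N (White): max(6, 9) = 9
M (Black): min(9, 1, -3, -3) = -3
Root (White): max(3, -1, -5, -3) = 3

3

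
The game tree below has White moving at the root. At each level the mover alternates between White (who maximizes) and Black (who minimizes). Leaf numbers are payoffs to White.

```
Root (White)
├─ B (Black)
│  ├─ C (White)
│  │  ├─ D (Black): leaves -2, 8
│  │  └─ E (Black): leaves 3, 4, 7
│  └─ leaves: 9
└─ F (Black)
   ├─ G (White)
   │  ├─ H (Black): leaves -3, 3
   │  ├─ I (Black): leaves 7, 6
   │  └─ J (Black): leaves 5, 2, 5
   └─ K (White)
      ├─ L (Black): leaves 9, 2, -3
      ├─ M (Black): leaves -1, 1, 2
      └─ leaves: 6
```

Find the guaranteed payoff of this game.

D (Black): min(-2, 8) = -2
E (Black): min(3, 4, 7) = 3
C (White): max(-2, 3) = 3
B (Black): min(3, 9) = 3
H (Black): min(-3, 3) = -3
I (Black): min(7, 6) = 6
J (Black): min(5, 2, 5) = 2
G (White): max(-3, 6, 2) = 6
L (Black): min(9, 2, -3) = -3
M (Black): min(-1, 1, 2) = -1
K (White): max(-3, -1, 6) = 6
F (Black): min(6, 6) = 6
Root (White): max(3, 6) = 6

6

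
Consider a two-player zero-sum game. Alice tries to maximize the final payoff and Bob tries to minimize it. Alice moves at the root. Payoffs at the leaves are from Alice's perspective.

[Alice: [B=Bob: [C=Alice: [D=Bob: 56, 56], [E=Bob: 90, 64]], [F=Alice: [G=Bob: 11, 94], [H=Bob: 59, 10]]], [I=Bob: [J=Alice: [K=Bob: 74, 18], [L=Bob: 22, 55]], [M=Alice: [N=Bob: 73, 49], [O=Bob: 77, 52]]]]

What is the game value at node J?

K: min(74, 18) = 18
L: min(22, 55) = 22
J: max(18, 22) = 22

22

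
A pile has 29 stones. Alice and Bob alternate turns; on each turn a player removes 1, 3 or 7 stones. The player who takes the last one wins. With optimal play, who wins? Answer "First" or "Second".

Compute winning (W) and losing (L) positions by backward induction:
i:   0  1  2  3  4  5  6  7  8  9 10 11 12 13 14 15 16 17 18 19 20 21 22 23 24 25 26 27 28 29
     L  W  L  W  L  W  L  W  L  W  L  W  L  W  L  W  L  W  L  W  L  W  L  W  L  W  L  W  L  W
Position 29 is W, so the first player wins.

First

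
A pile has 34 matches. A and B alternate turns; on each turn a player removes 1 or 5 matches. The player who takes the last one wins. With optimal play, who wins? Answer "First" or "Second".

i:   0  1  2  3  4  5  6  7  8  9 10 11 12 13 14 15 16 17 18 19 20 21 22 23 24 25 26 27 28 29 30 31 32 33 34
     L  W  L  W  L  W  L  W  L  W  L  W  L  W  L  W  L  W  L  W  L  W  L  W  L  W  L  W  L  W  L  W  L  W  L
Position 34 is L, so the second player wins.

Second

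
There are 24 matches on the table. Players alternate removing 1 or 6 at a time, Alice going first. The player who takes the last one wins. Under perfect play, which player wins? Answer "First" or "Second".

First

Compute winning (W) and losing (L) positions by backward induction:
i:   0  1  2  3  4  5  6  7  8  9 10 11 12 13 14 15 16 17 18 19 20 21 22 23 24
     L  W  L  W  L  W  W  L  W  L  W  L  W  W  L  W  L  W  L  W  W  L  W  L  W
Position 24 is W, so the first player wins.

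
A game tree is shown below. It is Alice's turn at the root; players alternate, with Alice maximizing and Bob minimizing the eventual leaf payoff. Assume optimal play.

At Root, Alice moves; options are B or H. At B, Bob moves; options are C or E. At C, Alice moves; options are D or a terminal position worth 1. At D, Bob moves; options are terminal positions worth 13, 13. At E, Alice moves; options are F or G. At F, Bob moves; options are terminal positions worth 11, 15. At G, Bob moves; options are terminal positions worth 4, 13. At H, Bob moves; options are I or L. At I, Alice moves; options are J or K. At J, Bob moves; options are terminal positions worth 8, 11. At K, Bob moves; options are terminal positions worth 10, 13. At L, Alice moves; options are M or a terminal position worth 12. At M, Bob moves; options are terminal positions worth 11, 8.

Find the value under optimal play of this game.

11

D (Bob): min(13, 13) = 13
C (Alice): max(13, 1) = 13
F (Bob): min(11, 15) = 11
G (Bob): min(4, 13) = 4
E (Alice): max(11, 4) = 11
B (Bob): min(13, 11) = 11
J (Bob): min(8, 11) = 8
K (Bob): min(10, 13) = 10
I (Alice): max(8, 10) = 10
M (Bob): min(11, 8) = 8
L (Alice): max(8, 12) = 12
H (Bob): min(10, 12) = 10
Root (Alice): max(11, 10) = 11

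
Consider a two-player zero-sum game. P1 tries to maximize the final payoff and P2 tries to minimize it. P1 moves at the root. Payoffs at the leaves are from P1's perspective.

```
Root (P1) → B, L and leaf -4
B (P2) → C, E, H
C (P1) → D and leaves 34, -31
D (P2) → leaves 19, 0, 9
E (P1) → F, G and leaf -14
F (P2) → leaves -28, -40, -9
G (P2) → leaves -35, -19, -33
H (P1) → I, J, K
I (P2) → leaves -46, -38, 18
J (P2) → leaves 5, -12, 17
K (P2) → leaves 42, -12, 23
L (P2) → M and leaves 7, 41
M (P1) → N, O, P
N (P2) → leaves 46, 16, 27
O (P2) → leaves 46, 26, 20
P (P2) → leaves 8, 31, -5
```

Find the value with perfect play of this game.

D (P2): min(19, 0, 9) = 0
C (P1): max(0, 34, -31) = 34
F (P2): min(-28, -40, -9) = -40
G (P2): min(-35, -19, -33) = -35
E (P1): max(-40, -35, -14) = -14
I (P2): min(-46, -38, 18) = -46
J (P2): min(5, -12, 17) = -12
K (P2): min(42, -12, 23) = -12
H (P1): max(-46, -12, -12) = -12
B (P2): min(34, -14, -12) = -14
N (P2): min(46, 16, 27) = 16
O (P2): min(46, 26, 20) = 20
P (P2): min(8, 31, -5) = -5
M (P1): max(16, 20, -5) = 20
L (P2): min(20, 7, 41) = 7
Root (P1): max(-14, 7, -4) = 7

7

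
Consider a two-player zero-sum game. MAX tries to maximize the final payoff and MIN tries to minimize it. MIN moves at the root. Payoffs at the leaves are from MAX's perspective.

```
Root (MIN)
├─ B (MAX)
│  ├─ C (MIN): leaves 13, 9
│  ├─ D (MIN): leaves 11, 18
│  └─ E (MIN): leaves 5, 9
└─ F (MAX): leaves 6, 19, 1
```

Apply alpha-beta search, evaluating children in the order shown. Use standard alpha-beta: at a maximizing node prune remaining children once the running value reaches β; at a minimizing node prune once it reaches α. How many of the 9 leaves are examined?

7

C [α=-∞,β=+∞]: v=9
D [α=9,β=+∞]: v=11
E [α=11,β=+∞]: v=5 after child 1 ≤ α → α-cutoff, skip 1
B [α=-∞,β=+∞]: v=11
F [α=-∞,β=11]: v=19 after child 2 ≥ β → β-cutoff, skip 1
Root [α=-∞,β=+∞]: v=11
Leaves evaluated: 7 of 9.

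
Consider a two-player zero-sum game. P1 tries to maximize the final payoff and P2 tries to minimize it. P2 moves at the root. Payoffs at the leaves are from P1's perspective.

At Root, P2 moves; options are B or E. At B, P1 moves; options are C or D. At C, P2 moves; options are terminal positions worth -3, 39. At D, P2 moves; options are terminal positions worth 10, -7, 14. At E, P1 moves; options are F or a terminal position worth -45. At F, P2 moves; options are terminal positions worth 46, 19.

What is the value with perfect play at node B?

C: min(-3, 39) = -3
D: min(10, -7, 14) = -7
B: max(-3, -7) = -3

-3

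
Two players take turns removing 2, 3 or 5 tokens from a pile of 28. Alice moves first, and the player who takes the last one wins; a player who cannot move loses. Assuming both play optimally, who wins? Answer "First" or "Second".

Second

Positions where the player to move wins (W) vs loses (L):
i:   0  1  2  3  4  5  6  7  8  9 10 11 12 13 14 15 16 17 18 19 20 21 22 23 24 25 26 27 28
     L  L  W  W  W  W  W  L  L  W  W  W  W  W  L  L  W  W  W  W  W  L  L  W  W  W  W  W  L
Position 28 is L, so the second player wins.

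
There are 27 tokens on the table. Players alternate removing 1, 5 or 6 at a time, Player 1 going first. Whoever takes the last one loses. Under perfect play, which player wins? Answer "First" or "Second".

W/L table (W = player to move can force a win):
i:   0  1  2  3  4  5  6  7  8  9 10 11 12 13 14 15 16 17 18 19 20 21 22 23 24 25 26 27
     W  L  W  L  W  L  W  W  W  W  W  W  L  W  L  W  L  W  W  W  W  W  W  L  W  L  W  L
Position 27 is L, so the second player wins.

Second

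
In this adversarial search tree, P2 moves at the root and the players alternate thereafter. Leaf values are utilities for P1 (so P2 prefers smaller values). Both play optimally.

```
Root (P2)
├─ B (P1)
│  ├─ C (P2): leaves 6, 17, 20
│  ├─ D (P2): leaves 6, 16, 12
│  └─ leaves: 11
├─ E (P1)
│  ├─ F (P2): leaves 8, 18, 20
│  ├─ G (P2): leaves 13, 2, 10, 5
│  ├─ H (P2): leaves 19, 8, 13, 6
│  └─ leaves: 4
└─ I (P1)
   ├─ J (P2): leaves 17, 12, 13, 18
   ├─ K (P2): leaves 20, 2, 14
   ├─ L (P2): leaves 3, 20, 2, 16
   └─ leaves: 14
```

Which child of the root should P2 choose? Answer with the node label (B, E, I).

C (P2): min(6, 17, 20) = 6
D (P2): min(6, 16, 12) = 6
B (P1): max(6, 6, 11) = 11
F (P2): min(8, 18, 20) = 8
G (P2): min(13, 2, 10, 5) = 2
H (P2): min(19, 8, 13, 6) = 6
E (P1): max(8, 2, 6, 4) = 8
J (P2): min(17, 12, 13, 18) = 12
K (P2): min(20, 2, 14) = 2
L (P2): min(3, 20, 2, 16) = 2
I (P1): max(12, 2, 2, 14) = 14
Root (P2): min(11, 8, 14) = 8
P2 picks the child with the lowest value: E (value 8).

E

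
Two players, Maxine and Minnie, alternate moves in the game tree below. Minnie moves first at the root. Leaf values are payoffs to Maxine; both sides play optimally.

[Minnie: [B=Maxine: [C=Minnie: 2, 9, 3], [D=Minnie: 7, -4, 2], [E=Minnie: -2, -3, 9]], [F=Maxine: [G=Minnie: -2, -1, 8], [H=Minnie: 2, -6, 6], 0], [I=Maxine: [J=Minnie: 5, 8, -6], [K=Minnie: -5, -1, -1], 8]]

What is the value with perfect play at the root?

C (Minnie): min(2, 9, 3) = 2
D (Minnie): min(7, -4, 2) = -4
E (Minnie): min(-2, -3, 9) = -3
B (Maxine): max(2, -4, -3) = 2
G (Minnie): min(-2, -1, 8) = -2
H (Minnie): min(2, -6, 6) = -6
F (Maxine): max(-2, -6, 0) = 0
J (Minnie): min(5, 8, -6) = -6
K (Minnie): min(-5, -1, -1) = -5
I (Maxine): max(-6, -5, 8) = 8
Root (Minnie): min(2, 0, 8) = 0

0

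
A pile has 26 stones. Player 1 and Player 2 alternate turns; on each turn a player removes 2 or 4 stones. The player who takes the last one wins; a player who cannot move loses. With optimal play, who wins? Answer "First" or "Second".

First

i:   0  1  2  3  4  5  6  7  8  9 10 11 12 13 14 15 16 17 18 19 20 21 22 23 24 25 26
     L  L  W  W  W  W  L  L  W  W  W  W  L  L  W  W  W  W  L  L  W  W  W  W  L  L  W
Position 26 is W, so the first player wins.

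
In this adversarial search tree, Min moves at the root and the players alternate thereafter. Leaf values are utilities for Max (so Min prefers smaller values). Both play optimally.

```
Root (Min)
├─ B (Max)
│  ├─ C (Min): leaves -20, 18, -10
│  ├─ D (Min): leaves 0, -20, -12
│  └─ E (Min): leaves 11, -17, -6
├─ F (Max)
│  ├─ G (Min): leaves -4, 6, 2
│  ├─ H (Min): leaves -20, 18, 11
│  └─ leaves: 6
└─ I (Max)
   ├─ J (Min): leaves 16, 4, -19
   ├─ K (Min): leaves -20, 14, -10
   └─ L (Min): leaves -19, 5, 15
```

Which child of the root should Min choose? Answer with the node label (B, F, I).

C (Min): min(-20, 18, -10) = -20
D (Min): min(0, -20, -12) = -20
E (Min): min(11, -17, -6) = -17
B (Max): max(-20, -20, -17) = -17
G (Min): min(-4, 6, 2) = -4
H (Min): min(-20, 18, 11) = -20
F (Max): max(-4, -20, 6) = 6
J (Min): min(16, 4, -19) = -19
K (Min): min(-20, 14, -10) = -20
L (Min): min(-19, 5, 15) = -19
I (Max): max(-19, -20, -19) = -19
Root (Min): min(-17, 6, -19) = -19
Min picks the child with the lowest value: I (value -19).

I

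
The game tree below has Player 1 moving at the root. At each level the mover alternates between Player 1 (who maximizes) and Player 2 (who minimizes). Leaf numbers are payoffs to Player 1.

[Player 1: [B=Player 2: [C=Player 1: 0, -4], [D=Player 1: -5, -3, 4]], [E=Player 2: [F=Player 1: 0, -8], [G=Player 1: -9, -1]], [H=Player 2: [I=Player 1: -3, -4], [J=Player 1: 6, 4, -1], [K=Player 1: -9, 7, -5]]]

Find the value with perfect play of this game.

0

C (Player 1): max(0, -4) = 0
D (Player 1): max(-5, -3, 4) = 4
B (Player 2): min(0, 4) = 0
F (Player 1): max(0, -8) = 0
G (Player 1): max(-9, -1) = -1
E (Player 2): min(0, -1) = -1
I (Player 1): max(-3, -4) = -3
J (Player 1): max(6, 4, -1) = 6
K (Player 1): max(-9, 7, -5) = 7
H (Player 2): min(-3, 6, 7) = -3
Root (Player 1): max(0, -1, -3) = 0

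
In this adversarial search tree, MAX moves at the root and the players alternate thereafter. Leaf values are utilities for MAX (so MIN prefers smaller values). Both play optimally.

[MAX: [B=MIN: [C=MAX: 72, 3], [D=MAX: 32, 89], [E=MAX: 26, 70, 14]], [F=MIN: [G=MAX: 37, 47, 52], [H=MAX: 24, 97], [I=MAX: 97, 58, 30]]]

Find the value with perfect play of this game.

C (MAX): max(72, 3) = 72
D (MAX): max(32, 89) = 89
E (MAX): max(26, 70, 14) = 70
B (MIN): min(72, 89, 70) = 70
G (MAX): max(37, 47, 52) = 52
H (MAX): max(24, 97) = 97
I (MAX): max(97, 58, 30) = 97
F (MIN): min(52, 97, 97) = 52
Root (MAX): max(70, 52) = 70

70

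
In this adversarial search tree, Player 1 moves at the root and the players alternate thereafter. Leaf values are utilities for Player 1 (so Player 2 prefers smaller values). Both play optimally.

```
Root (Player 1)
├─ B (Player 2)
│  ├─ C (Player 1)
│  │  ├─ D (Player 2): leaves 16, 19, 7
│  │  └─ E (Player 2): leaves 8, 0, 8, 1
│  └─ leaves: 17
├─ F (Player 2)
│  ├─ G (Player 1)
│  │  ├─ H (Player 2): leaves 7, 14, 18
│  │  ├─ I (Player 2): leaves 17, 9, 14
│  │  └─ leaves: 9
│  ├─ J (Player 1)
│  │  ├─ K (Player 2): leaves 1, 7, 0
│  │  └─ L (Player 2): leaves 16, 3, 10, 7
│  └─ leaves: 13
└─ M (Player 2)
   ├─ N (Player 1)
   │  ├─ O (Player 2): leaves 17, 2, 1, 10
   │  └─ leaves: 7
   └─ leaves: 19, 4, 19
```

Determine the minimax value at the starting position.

D (Player 2): min(16, 19, 7) = 7
E (Player 2): min(8, 0, 8, 1) = 0
C (Player 1): max(7, 0) = 7
B (Player 2): min(7, 17) = 7
H (Player 2): min(7, 14, 18) = 7
I (Player 2): min(17, 9, 14) = 9
G (Player 1): max(7, 9, 9) = 9
K (Player 2): min(1, 7, 0) = 0
L (Player 2): min(16, 3, 10, 7) = 3
J (Player 1): max(0, 3) = 3
F (Player 2): min(9, 3, 13) = 3
O (Player 2): min(17, 2, 1, 10) = 1
N (Player 1): max(1, 7) = 7
M (Player 2): min(7, 19, 4, 19) = 4
Root (Player 1): max(7, 3, 4) = 7

7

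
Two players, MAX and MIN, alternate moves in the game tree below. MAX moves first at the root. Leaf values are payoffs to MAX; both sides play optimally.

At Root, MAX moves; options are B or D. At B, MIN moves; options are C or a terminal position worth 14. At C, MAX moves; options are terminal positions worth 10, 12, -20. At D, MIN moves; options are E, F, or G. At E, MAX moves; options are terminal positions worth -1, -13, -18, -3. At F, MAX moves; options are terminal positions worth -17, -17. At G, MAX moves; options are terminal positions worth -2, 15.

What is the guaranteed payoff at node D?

E: max(-1, -13, -18, -3) = -1
F: max(-17, -17) = -17
G: max(-2, 15) = 15
D: min(-1, -17, 15) = -17

-17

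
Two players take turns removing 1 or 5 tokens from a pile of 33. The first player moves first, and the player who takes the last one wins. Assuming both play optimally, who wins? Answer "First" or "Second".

Mark each pile size as W (mover wins) or L (mover loses):
i:   0  1  2  3  4  5  6  7  8  9 10 11 12 13 14 15 16 17 18 19 20 21 22 23 24 25 26 27 28 29 30 31 32 33
     L  W  L  W  L  W  L  W  L  W  L  W  L  W  L  W  L  W  L  W  L  W  L  W  L  W  L  W  L  W  L  W  L  W
Position 33 is W, so the first player wins.

First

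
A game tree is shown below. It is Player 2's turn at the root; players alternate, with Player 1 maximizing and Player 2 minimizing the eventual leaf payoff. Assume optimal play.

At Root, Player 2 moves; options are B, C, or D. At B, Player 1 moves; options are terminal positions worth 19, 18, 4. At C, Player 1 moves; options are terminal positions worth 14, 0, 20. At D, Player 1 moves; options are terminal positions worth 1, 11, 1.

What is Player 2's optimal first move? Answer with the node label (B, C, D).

B (Player 1): max(19, 18, 4) = 19
C (Player 1): max(14, 0, 20) = 20
D (Player 1): max(1, 11, 1) = 11
Root (Player 2): min(19, 20, 11) = 11
Player 2 picks the child with the lowest value: D (value 11).

D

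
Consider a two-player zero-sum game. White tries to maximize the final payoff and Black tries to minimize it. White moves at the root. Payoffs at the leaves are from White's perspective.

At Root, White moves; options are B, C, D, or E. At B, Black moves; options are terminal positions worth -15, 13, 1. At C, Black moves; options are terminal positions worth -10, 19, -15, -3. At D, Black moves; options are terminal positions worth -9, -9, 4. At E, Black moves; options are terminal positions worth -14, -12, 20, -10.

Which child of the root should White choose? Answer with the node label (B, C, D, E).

B (Black): min(-15, 13, 1) = -15
C (Black): min(-10, 19, -15, -3) = -15
D (Black): min(-9, -9, 4) = -9
E (Black): min(-14, -12, 20, -10) = -14
Root (White): max(-15, -15, -9, -14) = -9
White picks the child with the highest value: D (value -9).

D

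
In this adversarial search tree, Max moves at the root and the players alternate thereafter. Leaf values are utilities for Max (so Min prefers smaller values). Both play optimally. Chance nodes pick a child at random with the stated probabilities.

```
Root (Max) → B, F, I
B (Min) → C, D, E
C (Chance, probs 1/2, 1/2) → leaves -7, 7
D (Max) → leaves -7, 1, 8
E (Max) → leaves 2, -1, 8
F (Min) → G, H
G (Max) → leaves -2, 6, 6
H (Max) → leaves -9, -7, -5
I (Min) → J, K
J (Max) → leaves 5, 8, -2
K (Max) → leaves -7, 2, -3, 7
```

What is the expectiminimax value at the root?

7

C (Chance): 1/2·-7 + 1/2·7 = 0
D (Max): max(-7, 1, 8) = 8
E (Max): max(2, -1, 8) = 8
B (Min): min(0, 8, 8) = 0
G (Max): max(-2, 6, 6) = 6
H (Max): max(-9, -7, -5) = -5
F (Min): min(6, -5) = -5
J (Max): max(5, 8, -2) = 8
K (Max): max(-7, 2, -3, 7) = 7
I (Min): min(8, 7) = 7
Root (Max): max(0, -5, 7) = 7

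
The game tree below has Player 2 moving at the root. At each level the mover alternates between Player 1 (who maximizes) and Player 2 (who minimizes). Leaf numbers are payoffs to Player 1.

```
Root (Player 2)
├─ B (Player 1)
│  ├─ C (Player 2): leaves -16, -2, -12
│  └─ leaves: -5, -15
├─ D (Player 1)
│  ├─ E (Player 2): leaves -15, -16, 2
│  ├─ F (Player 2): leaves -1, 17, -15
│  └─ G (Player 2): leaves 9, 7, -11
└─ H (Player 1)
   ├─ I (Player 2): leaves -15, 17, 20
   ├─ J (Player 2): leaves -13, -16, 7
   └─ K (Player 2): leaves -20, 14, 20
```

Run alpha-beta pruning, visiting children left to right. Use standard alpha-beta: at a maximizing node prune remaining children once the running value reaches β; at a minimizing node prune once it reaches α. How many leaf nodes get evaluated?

20

C [α=-∞,β=+∞]: v=-16
B [α=-∞,β=+∞]: v=-5
E [α=-∞,β=-5]: v=-16
F [α=-16,β=-5]: v=-15
G [α=-15,β=-5]: v=-11
D [α=-∞,β=-5]: v=-11
I [α=-∞,β=-11]: v=-15
J [α=-15,β=-11]: v=-16 after child 2 ≤ α → α-cutoff, skip 1
K [α=-15,β=-11]: v=-20 after child 1 ≤ α → α-cutoff, skip 2
H [α=-∞,β=-11]: v=-15
Root [α=-∞,β=+∞]: v=-15
Leaves evaluated: 20 of 23.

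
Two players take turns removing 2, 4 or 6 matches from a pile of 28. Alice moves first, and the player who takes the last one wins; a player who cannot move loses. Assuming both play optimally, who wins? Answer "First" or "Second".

First

i:   0  1  2  3  4  5  6  7  8  9 10 11 12 13 14 15 16 17 18 19 20 21 22 23 24 25 26 27 28
     L  L  W  W  W  W  W  W  L  L  W  W  W  W  W  W  L  L  W  W  W  W  W  W  L  L  W  W  W
Position 28 is W, so the first player wins.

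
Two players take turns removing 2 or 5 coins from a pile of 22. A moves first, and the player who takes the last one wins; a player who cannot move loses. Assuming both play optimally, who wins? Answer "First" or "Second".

Second

Mark each pile size as W (mover wins) or L (mover loses):
i:   0  1  2  3  4  5  6  7  8  9 10 11 12 13 14 15 16 17 18 19 20 21 22
     L  L  W  W  L  W  W  L  L  W  W  L  W  W  L  L  W  W  L  W  W  L  L
Position 22 is L, so the second player wins.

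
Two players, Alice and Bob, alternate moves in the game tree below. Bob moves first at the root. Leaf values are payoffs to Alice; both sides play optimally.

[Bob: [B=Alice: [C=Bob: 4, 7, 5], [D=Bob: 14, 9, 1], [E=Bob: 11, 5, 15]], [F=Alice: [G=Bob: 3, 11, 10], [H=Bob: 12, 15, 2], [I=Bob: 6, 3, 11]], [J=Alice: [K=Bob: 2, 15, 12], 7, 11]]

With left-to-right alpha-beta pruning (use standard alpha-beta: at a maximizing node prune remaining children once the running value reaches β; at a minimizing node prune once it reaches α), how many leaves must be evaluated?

21

C [α=-∞,β=+∞]: v=4
D [α=4,β=+∞]: v=1
E [α=4,β=+∞]: v=5
B [α=-∞,β=+∞]: v=5
G [α=-∞,β=5]: v=3
H [α=3,β=5]: v=2
I [α=3,β=5]: v=3 after child 2 ≤ α → α-cutoff, skip 1
F [α=-∞,β=5]: v=3
K [α=-∞,β=3]: v=2
J [α=-∞,β=3]: v=7 after child 2 ≥ β → β-cutoff, skip 1
Root [α=-∞,β=+∞]: v=3
Leaves evaluated: 21 of 23.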